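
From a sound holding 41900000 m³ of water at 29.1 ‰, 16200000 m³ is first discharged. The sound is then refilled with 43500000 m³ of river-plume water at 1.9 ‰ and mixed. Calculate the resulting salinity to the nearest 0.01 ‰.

Remaining after removal: 25,700,000 m³ at 29.1 ‰ (salt = 747,870,000)
After addition: salt = 747,870,000 + 43,500,000×1.9 = 830,520,000; volume = 69,200,000 m³
S = 830,520,000 / 69,200,000 = 12.0017 ‰

12.00 ‰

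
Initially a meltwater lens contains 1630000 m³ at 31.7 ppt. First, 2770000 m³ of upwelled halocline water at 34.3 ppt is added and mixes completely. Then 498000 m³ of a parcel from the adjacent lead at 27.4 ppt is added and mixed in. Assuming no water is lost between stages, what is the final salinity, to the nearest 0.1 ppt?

Salt balance:
Initial salt = 1,630,000×31.7 = 51,671,000
After stage 1: salt = 51,671,000 + 2,770,000×34.3 = 146,682,000; volume = 4,400,000 m³; S = 33.337 ppt
After stage 2: salt = 146,682,000 + 498,000×27.4 = 160,327,200; volume = 4,898,000 m³
S = 160,327,200 / 4,898,000 = 32.7332 ppt

32.7 ppt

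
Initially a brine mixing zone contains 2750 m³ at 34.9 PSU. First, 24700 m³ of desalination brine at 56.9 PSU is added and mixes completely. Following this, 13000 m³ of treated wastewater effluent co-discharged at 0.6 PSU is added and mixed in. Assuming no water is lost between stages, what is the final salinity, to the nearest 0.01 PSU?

Conserving salt mass:
Initial salt = 2,750×34.9 = 95,975
After stage 1: salt = 95,975 + 24,700×56.9 = 1,501,405; volume = 27,450 m³; S = 54.696 PSU
After stage 2: salt = 1,501,405 + 13,000×0.6 = 1,509,205; volume = 40,450 m³
S = 1,509,205 / 40,450 = 37.3104 PSU

37.31 PSU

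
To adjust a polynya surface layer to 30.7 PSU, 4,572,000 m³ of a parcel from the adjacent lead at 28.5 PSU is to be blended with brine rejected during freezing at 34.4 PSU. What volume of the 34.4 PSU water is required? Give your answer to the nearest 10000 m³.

Salt balance: 4,572,000×28.5 + V×34.4 = (4,572,000+V)×30.7
130,302,000 + 34.4V = 140,360,400 + 30.7V
10,058,400 = 3.7V
V = 2,718,486.49 m³

2720000 m³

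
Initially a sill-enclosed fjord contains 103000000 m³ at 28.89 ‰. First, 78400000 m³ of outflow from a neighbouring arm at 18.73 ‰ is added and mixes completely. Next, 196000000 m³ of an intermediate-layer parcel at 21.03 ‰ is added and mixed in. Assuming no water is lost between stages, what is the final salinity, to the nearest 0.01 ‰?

Salt balance:
Initial salt = 103,000,000×28.89 = 2,975,670,000
After stage 1: salt = 2,975,670,000 + 78,400,000×18.73 = 4,444,102,000; volume = 181,400,000 m³; S = 24.499 ‰
After stage 2: salt = 4,444,102,000 + 196,000,000×21.03 = 8,565,982,000; volume = 377,400,000 m³
S = 8,565,982,000 / 377,400,000 = 22.6974 ‰

22.70 ‰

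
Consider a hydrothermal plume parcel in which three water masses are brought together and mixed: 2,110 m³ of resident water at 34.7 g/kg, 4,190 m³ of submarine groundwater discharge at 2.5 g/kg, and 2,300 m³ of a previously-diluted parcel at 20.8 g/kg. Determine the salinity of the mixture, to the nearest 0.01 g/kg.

15.29 g/kg

Mass of salt is conserved:
salt = 2,110×34.7 + 4,190×2.5 + 2,300×20.8 = 73,217 + 10,475 + 47,840 = 131,532
volume = 2,110 + 4,190 + 2,300 = 8,600 m³
S = 131,532 / 8,600 = 15.2944 g/kg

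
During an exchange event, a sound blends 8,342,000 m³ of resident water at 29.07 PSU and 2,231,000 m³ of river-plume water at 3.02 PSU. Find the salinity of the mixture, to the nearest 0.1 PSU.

23.6 PSU

By conservation of dissolved salt,
salt = 8,342,000×29.07 + 2,231,000×3.02 = 242,501,940 + 6,737,620 = 249,239,560
volume = 8,342,000 + 2,231,000 = 10,573,000 m³
S = 249,239,560 / 10,573,000 = 23.573 PSU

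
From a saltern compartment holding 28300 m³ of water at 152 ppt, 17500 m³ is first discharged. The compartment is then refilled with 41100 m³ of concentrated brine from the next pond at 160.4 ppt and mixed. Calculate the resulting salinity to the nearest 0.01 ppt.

Remaining after removal: 10,800 m³ at 152 ppt (salt = 1,641,600)
After addition: salt = 1,641,600 + 41,100×160.4 = 8,234,040; volume = 51,900 m³
S = 8,234,040 / 51,900 = 158.652 ppt

158.65 ppt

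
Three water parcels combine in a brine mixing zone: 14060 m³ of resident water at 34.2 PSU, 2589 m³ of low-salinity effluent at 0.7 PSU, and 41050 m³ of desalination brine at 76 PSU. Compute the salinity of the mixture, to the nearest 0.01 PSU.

62.44 PSU

Total salt / total volume:
salt = 14,060×34.2 + 2,589×0.7 + 41,050×76 = 480,852 + 1,812.3 + 3,119,800 = 3,602,464.3
volume = 14,060 + 2,589 + 41,050 = 57,699 m³
S = 3,602,464.3 / 57,699 = 62.4355 PSU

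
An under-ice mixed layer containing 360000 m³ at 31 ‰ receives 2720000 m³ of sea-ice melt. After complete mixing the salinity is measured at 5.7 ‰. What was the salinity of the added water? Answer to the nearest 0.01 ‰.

2.35 ‰

Salt balance: 360,000×31 + 2,720,000×S = 3,080,000×5.7
11,160,000 + 2,720,000·S = 17,556,000
S = (17,556,000 − 11,160,000) / 2,720,000 = 2.3515 ‰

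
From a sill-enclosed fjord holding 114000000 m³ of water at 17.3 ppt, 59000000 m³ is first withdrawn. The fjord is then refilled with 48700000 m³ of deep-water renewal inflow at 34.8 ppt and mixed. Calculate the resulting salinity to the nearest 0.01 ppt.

Remaining after removal: 55,000,000 m³ at 17.3 ppt (salt = 951,500,000)
After addition: salt = 951,500,000 + 48,700,000×34.8 = 2,646,260,000; volume = 103,700,000 m³
S = 2,646,260,000 / 103,700,000 = 25.5184 ppt

25.52 ppt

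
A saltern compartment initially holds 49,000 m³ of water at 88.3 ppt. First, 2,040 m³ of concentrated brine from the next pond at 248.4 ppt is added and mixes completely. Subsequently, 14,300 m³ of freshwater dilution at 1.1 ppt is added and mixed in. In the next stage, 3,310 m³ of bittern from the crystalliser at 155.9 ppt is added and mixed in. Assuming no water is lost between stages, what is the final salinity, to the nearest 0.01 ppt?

Mass of salt is conserved:
Initial salt = 49,000×88.3 = 4,326,700
After stage 1: salt = 4,326,700 + 2,040×248.4 = 4,833,436; volume = 51,040 m³; S = 94.699 ppt
After stage 2: salt = 4,833,436 + 14,300×1.1 = 4,849,166; volume = 65,340 m³; S = 74.214 ppt
After stage 3: salt = 4,849,166 + 3,310×155.9 = 5,365,195; volume = 68,650 m³
S = 5,365,195 / 68,650 = 78.1529 ppt

78.15 ppt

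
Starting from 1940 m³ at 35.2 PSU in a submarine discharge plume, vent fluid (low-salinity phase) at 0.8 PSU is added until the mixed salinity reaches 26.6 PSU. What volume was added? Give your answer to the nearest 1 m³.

647 m³

Salt balance: 1,940×35.2 + V×0.8 = (1,940+V)×26.6
68,288 + 0.8V = 51,604 + 26.6V
16,684 = 25.8V
V = 646.67 m³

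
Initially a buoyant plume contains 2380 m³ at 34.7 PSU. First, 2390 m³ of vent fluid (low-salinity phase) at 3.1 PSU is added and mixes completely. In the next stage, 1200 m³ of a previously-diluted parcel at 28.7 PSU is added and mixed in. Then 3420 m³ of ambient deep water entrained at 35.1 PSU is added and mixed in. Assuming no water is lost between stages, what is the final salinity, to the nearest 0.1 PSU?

By conservation of dissolved salt,
Initial salt = 2,380×34.7 = 82,586
After stage 1: salt = 82,586 + 2,390×3.1 = 89,995; volume = 4,770 m³; S = 18.867 PSU
After stage 2: salt = 89,995 + 1,200×28.7 = 124,435; volume = 5,970 m³; S = 20.843 PSU
After stage 3: salt = 124,435 + 3,420×35.1 = 244,477; volume = 9,390 m³
S = 244,477 / 9,390 = 26.0359 PSU

26.0 PSU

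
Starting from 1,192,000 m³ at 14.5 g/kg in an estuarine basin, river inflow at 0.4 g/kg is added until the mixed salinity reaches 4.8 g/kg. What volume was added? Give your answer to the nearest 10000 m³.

Salt balance: 1,192,000×14.5 + V×0.4 = (1,192,000+V)×4.8
17,284,000 + 0.4V = 5,721,600 + 4.8V
11,562,400 = 4.4V
V = 2,627,818.18 m³

2630000 m³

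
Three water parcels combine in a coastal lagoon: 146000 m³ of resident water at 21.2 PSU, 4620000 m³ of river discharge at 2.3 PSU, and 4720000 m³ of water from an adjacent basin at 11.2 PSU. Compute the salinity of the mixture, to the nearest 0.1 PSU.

Weighted by volume,
salt = 146,000×21.2 + 4,620,000×2.3 + 4,720,000×11.2 = 3,095,200 + 10,626,000 + 52,864,000 = 66,585,200
volume = 146,000 + 4,620,000 + 4,720,000 = 9,486,000 m³
S = 66,585,200 / 9,486,000 = 7.019 PSU

7.0 PSU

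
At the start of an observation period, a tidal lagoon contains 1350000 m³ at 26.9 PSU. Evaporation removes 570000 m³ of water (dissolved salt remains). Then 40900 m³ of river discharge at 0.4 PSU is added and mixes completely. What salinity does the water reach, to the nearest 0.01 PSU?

44.26 PSU

After evaporation: salt = 1,350,000×26.9 = 36,315,000; volume = 1,350,000 − 570,000 = 780,000 m³
After mixing: salt = 36,315,000 + 40,900×0.4 = 36,331,360; volume = 780,000 + 40,900 = 820,900 m³
S = 36,331,360 / 820,900 = 44.258 PSU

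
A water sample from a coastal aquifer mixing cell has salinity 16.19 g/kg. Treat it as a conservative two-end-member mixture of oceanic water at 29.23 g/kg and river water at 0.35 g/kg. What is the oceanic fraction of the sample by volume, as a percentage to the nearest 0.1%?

54.8%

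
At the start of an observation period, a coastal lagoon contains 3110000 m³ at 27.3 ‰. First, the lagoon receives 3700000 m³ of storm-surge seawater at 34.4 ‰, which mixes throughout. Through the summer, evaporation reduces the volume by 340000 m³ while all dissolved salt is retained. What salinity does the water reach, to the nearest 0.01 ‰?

After mixing: salt = 3,110,000×27.3 + 3,700,000×34.4 = 212,183,000; volume = 6,810,000 m³
After evaporation: salt unchanged = 212,183,000; volume = 6,810,000 − 340,000 = 6,470,000 m³
S = 212,183,000 / 6,470,000 = 32.7949 ‰

32.79 ‰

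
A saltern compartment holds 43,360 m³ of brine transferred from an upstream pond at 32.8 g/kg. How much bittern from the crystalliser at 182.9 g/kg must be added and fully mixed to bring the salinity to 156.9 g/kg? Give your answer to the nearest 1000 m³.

207000 m³

Salt balance: 43,360×32.8 + V×182.9 = (43,360+V)×156.9
1,422,208 + 182.9V = 6,803,184 + 156.9V
5,380,976 = 26V
V = 206,960.62 m³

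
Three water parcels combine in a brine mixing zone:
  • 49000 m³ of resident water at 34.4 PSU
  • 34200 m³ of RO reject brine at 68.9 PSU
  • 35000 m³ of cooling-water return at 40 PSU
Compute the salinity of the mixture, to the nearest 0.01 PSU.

46.04 PSU

Conserving salt mass:
salt = 49,000×34.4 + 34,200×68.9 + 35,000×40 = 1,685,600 + 2,356,380 + 1,400,000 = 5,441,980
volume = 49,000 + 34,200 + 35,000 = 118,200 m³
S = 5,441,980 / 118,200 = 46.0404 PSU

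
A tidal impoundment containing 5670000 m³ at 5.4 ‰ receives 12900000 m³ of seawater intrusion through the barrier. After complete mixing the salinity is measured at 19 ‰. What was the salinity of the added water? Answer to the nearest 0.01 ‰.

24.98 ‰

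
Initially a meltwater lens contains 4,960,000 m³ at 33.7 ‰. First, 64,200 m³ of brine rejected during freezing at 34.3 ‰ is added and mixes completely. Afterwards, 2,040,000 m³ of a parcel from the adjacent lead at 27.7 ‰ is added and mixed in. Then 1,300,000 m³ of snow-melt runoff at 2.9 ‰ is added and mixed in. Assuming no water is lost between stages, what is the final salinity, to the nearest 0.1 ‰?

27.5 ‰

By conservation of dissolved salt,
Initial salt = 4,960,000×33.7 = 167,152,000
After stage 1: salt = 167,152,000 + 64,200×34.3 = 169,354,060; volume = 5,024,200 m³; S = 33.708 ‰
After stage 2: salt = 169,354,060 + 2,040,000×27.7 = 225,862,060; volume = 7,064,200 m³; S = 31.973 ‰
After stage 3: salt = 225,862,060 + 1,300,000×2.9 = 229,632,060; volume = 8,364,200 m³
S = 229,632,060 / 8,364,200 = 27.4542 ‰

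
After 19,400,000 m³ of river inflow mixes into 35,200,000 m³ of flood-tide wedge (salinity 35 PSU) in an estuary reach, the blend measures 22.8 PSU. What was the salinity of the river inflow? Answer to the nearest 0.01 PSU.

Salt balance: 35,200,000×35 + 19,400,000×S = 54,600,000×22.8
1,232,000,000 + 19,400,000·S = 1,244,880,000
S = (1,244,880,000 − 1,232,000,000) / 19,400,000 = 0.6639 PSU

0.66 PSU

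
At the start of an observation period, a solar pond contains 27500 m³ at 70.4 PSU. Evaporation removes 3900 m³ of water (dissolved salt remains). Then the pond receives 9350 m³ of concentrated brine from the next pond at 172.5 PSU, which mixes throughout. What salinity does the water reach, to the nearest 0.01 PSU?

107.70 PSU

After evaporation: salt = 27,500×70.4 = 1,936,000; volume = 27,500 − 3,900 = 23,600 m³
After mixing: salt = 1,936,000 + 9,350×172.5 = 3,548,875; volume = 23,600 + 9,350 = 32,950 m³
S = 3,548,875 / 32,950 = 107.7049 PSU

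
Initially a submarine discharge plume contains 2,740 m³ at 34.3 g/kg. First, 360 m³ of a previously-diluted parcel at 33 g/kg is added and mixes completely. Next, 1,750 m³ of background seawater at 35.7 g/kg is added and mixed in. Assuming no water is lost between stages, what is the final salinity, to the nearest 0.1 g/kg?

Conserving salt mass:
Initial salt = 2,740×34.3 = 93,982
After stage 1: salt = 93,982 + 360×33 = 105,862; volume = 3,100 m³; S = 34.149 g/kg
After stage 2: salt = 105,862 + 1,750×35.7 = 168,337; volume = 4,850 m³
S = 168,337 / 4,850 = 34.7087 g/kg

34.7 g/kg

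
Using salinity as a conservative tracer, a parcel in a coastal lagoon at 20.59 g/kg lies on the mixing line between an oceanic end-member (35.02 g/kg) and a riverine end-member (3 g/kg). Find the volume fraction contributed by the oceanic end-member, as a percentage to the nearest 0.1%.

54.9%

Let g be the oceanic fraction. Salt balance per unit volume:
g×35.02 + (1−g)×3 = 20.59
g = (20.59 − 3) / (35.02 − 3) = 17.59/32.02 = 0.5493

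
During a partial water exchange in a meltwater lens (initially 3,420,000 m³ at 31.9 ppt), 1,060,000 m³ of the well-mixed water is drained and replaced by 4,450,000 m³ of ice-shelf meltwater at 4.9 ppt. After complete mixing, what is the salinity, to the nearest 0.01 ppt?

Remaining after removal: 2,360,000 m³ at 31.9 ppt (salt = 75,284,000)
After addition: salt = 75,284,000 + 4,450,000×4.9 = 97,089,000; volume = 6,810,000 m³
S = 97,089,000 / 6,810,000 = 14.2568 ppt

14.26 ppt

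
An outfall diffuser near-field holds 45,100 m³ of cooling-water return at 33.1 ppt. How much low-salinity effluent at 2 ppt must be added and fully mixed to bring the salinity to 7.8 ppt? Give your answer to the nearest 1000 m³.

Salt balance: 45,100×33.1 + V×2 = (45,100+V)×7.8
1,492,810 + 2V = 351,780 + 7.8V
1,141,030 = 5.8V
V = 196,729.31 m³

197000 m³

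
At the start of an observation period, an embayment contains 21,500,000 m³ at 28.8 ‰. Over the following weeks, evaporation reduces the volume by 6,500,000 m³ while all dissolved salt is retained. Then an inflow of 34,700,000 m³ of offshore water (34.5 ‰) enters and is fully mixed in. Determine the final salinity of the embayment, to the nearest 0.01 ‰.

After evaporation: salt = 21,500,000×28.8 = 619,200,000; volume = 21,500,000 − 6,500,000 = 15,000,000 m³
After mixing: salt = 619,200,000 + 34,700,000×34.5 = 1,816,350,000; volume = 15,000,000 + 34,700,000 = 49,700,000 m³
S = 1,816,350,000 / 49,700,000 = 36.5463 ‰

36.55 ‰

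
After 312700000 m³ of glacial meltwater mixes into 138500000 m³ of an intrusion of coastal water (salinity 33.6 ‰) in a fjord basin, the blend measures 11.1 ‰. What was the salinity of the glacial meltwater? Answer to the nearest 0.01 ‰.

1.13 ‰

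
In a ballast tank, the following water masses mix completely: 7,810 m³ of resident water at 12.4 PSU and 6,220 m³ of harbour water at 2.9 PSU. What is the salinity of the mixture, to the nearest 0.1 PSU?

8.2 PSU

Conserving salt mass:
salt = 7,810×12.4 + 6,220×2.9 = 96,844 + 18,038 = 114,882
volume = 7,810 + 6,220 = 14,030 m³
S = 114,882 / 14,030 = 8.188 PSU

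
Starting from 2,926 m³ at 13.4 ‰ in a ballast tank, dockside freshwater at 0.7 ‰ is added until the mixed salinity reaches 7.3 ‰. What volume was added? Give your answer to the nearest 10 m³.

2700 m³

Salt balance: 2,926×13.4 + V×0.7 = (2,926+V)×7.3
39,208.4 + 0.7V = 21,359.8 + 7.3V
17,848.6 = 6.6V
V = 2,704.33 m³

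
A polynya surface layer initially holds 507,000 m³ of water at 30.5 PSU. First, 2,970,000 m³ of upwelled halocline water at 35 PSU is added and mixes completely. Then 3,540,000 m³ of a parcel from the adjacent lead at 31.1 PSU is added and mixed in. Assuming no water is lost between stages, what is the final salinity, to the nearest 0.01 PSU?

32.71 PSU

Total salt / total volume:
Initial salt = 507,000×30.5 = 15,463,500
After stage 1: salt = 15,463,500 + 2,970,000×35 = 119,413,500; volume = 3,477,000 m³; S = 34.344 PSU
After stage 2: salt = 119,413,500 + 3,540,000×31.1 = 229,507,500; volume = 7,017,000 m³
S = 229,507,500 / 7,017,000 = 32.7074 PSU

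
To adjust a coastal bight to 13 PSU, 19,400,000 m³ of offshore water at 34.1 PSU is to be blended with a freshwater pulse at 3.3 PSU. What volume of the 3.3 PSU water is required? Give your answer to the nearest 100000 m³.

42200000 m³

Salt balance: 19,400,000×34.1 + V×3.3 = (19,400,000+V)×13
661,540,000 + 3.3V = 252,200,000 + 13V
409,340,000 = 9.7V
V = 42,200,000 m³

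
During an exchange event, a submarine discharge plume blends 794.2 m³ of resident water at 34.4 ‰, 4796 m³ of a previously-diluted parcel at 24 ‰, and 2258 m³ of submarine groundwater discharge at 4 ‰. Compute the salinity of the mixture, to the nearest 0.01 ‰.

19.30 ‰

Mass of salt is conserved:
salt = 794.2×34.4 + 4,796×24 + 2,258×4 = 27,320.48 + 115,104 + 9,032 = 151,456.48
volume = 794.2 + 4,796 + 2,258 = 7,848.2 m³
S = 151,456.48 / 7,848.2 = 19.2982 ‰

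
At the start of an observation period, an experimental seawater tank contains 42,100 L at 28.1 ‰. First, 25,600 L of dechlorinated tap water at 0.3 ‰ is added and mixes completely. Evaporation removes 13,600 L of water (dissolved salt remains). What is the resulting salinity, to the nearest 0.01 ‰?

After mixing: salt = 42,100×28.1 + 25,600×0.3 = 1,190,690; volume = 67,700 L
After evaporation: salt unchanged = 1,190,690; volume = 67,700 − 13,600 = 54,100 L
S = 1,190,690 / 54,100 = 22.0091 ‰

22.01 ‰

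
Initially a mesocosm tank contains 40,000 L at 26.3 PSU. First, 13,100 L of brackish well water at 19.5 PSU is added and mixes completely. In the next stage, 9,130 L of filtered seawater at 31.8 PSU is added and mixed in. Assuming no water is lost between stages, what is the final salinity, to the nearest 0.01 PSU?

Mass of salt is conserved:
Initial salt = 40,000×26.3 = 1,052,000
After stage 1: salt = 1,052,000 + 13,100×19.5 = 1,307,450; volume = 53,100 L; S = 24.622 PSU
After stage 2: salt = 1,307,450 + 9,130×31.8 = 1,597,784; volume = 62,230 L
S = 1,597,784 / 62,230 = 25.6755 PSU

25.68 PSU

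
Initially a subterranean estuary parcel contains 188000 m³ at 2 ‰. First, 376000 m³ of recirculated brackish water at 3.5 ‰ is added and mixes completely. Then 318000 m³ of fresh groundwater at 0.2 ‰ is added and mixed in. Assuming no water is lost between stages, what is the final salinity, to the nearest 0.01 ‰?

1.99 ‰

By conservation of dissolved salt,
Initial salt = 188,000×2 = 376,000
After stage 1: salt = 376,000 + 376,000×3.5 = 1,692,000; volume = 564,000 m³; S = 3 ‰
After stage 2: salt = 1,692,000 + 318,000×0.2 = 1,755,600; volume = 882,000 m³
S = 1,755,600 / 882,000 = 1.9905 ‰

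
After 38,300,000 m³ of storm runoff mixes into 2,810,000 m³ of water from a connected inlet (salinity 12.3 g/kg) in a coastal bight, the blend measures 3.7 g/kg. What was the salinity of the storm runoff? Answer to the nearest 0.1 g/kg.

3.1 g/kg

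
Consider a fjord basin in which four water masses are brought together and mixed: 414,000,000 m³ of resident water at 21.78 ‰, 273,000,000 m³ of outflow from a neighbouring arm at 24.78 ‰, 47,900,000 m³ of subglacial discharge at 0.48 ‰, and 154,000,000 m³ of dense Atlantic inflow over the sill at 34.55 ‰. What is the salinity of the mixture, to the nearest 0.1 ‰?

23.8 ‰

Conserving salt mass:
salt = 414,000,000×21.78 + 273,000,000×24.78 + 47,900,000×0.48 + 154,000,000×34.55 = 9,016,920,000 + 6,764,940,000 + 22,992,000 + 5,320,700,000 = 21,125,552,000
volume = 414,000,000 + 273,000,000 + 47,900,000 + 154,000,000 = 888,900,000 m³
S = 21,125,552,000 / 888,900,000 = 23.766 ‰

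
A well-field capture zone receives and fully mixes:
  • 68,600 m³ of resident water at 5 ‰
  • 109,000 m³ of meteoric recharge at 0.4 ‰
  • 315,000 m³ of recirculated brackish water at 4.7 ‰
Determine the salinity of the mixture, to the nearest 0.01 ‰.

3.79 ‰

Total salt / total volume:
salt = 68,600×5 + 109,000×0.4 + 315,000×4.7 = 343,000 + 43,600 + 1,480,500 = 1,867,100
volume = 68,600 + 109,000 + 315,000 = 492,600 m³
S = 1,867,100 / 492,600 = 3.7903 ‰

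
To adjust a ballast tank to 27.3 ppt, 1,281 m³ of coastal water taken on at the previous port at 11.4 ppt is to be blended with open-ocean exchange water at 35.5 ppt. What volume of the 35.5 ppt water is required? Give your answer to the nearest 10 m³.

2480 m³

Salt balance: 1,281×11.4 + V×35.5 = (1,281+V)×27.3
14,603.4 + 35.5V = 34,971.3 + 27.3V
20,367.9 = 8.2V
V = 2,483.89 m³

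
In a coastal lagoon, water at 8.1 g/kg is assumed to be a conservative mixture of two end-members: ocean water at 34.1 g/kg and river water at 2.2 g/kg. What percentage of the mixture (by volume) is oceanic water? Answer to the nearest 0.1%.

Let g be the oceanic fraction. Salt balance per unit volume:
g×34.1 + (1−g)×2.2 = 8.1
g = (8.1 − 2.2) / (34.1 − 2.2) = 5.9/31.9 = 0.185

18.5%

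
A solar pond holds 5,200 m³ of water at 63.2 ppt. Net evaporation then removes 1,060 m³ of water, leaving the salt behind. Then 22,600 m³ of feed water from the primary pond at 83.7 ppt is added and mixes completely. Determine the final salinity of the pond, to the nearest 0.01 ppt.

83.03 ppt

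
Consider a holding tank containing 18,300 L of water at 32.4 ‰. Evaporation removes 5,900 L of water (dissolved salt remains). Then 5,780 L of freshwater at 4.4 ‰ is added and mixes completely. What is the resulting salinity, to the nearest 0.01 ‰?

34.01 ‰

After evaporation: salt = 18,300×32.4 = 592,920; volume = 18,300 − 5,900 = 12,400 L
After mixing: salt = 592,920 + 5,780×4.4 = 618,352; volume = 12,400 + 5,780 = 18,180 L
S = 618,352 / 18,180 = 34.0128 ‰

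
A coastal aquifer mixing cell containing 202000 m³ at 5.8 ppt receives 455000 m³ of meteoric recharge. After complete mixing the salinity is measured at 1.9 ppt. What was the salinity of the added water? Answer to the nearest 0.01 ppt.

Salt balance: 202,000×5.8 + 455,000×S = 657,000×1.9
1,171,600 + 455,000·S = 1,248,300
S = (1,248,300 − 1,171,600) / 455,000 = 0.1686 ppt

0.17 ppt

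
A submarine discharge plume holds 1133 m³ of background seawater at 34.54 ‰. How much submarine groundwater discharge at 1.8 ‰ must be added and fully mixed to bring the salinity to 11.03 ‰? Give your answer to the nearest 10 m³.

2890 m³

Salt balance: 1,133×34.54 + V×1.8 = (1,133+V)×11.03
39,133.82 + 1.8V = 12,496.99 + 11.03V
26,636.83 = 9.23V
V = 2,885.9 m³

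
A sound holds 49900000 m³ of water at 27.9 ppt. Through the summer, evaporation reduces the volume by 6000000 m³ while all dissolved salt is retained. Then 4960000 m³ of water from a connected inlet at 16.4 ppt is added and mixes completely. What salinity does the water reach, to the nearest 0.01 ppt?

After evaporation: salt = 49,900,000×27.9 = 1,392,210,000; volume = 49,900,000 − 6,000,000 = 43,900,000 m³
After mixing: salt = 1,392,210,000 + 4,960,000×16.4 = 1,473,554,000; volume = 43,900,000 + 4,960,000 = 48,860,000 m³
S = 1,473,554,000 / 48,860,000 = 30.1587 ppt

30.16 ppt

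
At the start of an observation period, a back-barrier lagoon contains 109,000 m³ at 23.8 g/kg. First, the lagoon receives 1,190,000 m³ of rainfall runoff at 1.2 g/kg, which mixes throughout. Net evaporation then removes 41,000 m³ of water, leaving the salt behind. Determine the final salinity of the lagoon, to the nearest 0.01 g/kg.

After mixing: salt = 109,000×23.8 + 1,190,000×1.2 = 4,022,200; volume = 1,299,000 m³
After evaporation: salt unchanged = 4,022,200; volume = 1,299,000 − 41,000 = 1,258,000 m³
S = 4,022,200 / 1,258,000 = 3.1973 g/kg

3.20 g/kg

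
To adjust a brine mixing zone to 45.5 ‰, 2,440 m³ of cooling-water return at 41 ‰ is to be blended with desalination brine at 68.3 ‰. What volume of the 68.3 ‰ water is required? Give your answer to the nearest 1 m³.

Salt balance: 2,440×41 + V×68.3 = (2,440+V)×45.5
100,040 + 68.3V = 111,020 + 45.5V
10,980 = 22.8V
V = 481.58 m³

482 m³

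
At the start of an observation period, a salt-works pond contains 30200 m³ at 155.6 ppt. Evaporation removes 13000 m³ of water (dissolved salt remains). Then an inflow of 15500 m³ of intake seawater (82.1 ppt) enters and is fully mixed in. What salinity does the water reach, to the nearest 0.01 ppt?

182.62 ppt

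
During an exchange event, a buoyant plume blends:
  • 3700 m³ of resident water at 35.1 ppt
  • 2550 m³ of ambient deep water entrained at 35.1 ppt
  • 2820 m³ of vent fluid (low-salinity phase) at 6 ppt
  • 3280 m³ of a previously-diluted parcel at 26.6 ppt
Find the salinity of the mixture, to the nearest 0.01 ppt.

Mass of salt is conserved:
salt = 3,700×35.1 + 2,550×35.1 + 2,820×6 + 3,280×26.6 = 129,870 + 89,505 + 16,920 + 87,248 = 323,543
volume = 3,700 + 2,550 + 2,820 + 3,280 = 12,350 m³
S = 323,543 / 12,350 = 26.1978 ppt

26.20 ppt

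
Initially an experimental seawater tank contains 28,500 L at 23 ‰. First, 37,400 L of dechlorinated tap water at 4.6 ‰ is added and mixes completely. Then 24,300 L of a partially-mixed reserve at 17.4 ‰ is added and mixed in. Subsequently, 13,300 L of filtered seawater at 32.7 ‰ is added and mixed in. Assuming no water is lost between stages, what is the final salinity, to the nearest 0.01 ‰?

16.28 ‰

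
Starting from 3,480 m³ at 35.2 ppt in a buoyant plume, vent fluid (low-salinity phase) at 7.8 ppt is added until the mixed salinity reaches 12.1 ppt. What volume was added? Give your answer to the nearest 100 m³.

Salt balance: 3,480×35.2 + V×7.8 = (3,480+V)×12.1
122,496 + 7.8V = 42,108 + 12.1V
80,388 = 4.3V
V = 18,694.88 m³

18700 m³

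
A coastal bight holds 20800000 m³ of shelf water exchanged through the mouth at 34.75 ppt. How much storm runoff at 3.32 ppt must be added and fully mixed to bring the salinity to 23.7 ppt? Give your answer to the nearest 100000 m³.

11300000 m³

Salt balance: 20,800,000×34.75 + V×3.32 = (20,800,000+V)×23.7
722,800,000 + 3.32V = 492,960,000 + 23.7V
229,840,000 = 20.38V
V = 11,277,723.26 m³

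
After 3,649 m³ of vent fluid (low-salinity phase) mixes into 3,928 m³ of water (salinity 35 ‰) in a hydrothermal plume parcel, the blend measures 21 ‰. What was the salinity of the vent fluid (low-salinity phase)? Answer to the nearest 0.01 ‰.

Salt balance: 3,928×35 + 3,649×S = 7,577×21
137,480 + 3,649·S = 159,117
S = (159,117 − 137,480) / 3,649 = 5.9296 ‰

5.93 ‰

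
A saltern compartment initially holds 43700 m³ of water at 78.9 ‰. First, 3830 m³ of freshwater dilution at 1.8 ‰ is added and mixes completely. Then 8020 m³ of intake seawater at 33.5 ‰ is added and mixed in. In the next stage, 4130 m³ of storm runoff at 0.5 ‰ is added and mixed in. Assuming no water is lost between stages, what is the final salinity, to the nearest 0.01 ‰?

62.43 ‰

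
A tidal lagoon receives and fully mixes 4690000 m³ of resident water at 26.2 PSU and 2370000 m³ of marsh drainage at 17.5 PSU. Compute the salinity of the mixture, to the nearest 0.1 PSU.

23.3 PSU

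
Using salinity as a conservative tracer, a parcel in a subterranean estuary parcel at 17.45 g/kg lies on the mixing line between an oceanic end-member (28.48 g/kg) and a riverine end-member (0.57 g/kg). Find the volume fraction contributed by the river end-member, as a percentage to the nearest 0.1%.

Let f be the freshwater fraction. Salt balance per unit volume:
f×0.57 + (1−f)×28.48 = 17.45
f = (28.48 − 17.45) / (28.48 − 0.57) = 11.03/27.91 = 0.3952

39.5%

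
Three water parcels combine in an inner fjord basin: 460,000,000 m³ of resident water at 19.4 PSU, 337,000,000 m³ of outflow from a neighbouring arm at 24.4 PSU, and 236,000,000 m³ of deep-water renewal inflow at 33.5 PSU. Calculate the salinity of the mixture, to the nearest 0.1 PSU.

Salt balance:
salt = 460,000,000×19.4 + 337,000,000×24.4 + 236,000,000×33.5 = 8,924,000,000 + 8,222,800,000 + 7,906,000,000 = 25,052,800,000
volume = 460,000,000 + 337,000,000 + 236,000,000 = 1,033,000,000 m³
S = 25,052,800,000 / 1,033,000,000 = 24.252 PSU

24.3 PSU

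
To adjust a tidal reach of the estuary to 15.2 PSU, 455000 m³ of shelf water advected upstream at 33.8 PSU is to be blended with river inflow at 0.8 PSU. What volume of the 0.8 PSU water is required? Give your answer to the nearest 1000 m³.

588000 m³

Salt balance: 455,000×33.8 + V×0.8 = (455,000+V)×15.2
15,379,000 + 0.8V = 6,916,000 + 15.2V
8,463,000 = 14.4V
V = 587,708.33 m³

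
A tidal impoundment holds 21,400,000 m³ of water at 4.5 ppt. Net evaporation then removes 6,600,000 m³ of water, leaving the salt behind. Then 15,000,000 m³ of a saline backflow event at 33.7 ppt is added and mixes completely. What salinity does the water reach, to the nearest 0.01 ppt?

After evaporation: salt = 21,400,000×4.5 = 96,300,000; volume = 21,400,000 − 6,600,000 = 14,800,000 m³
After mixing: salt = 96,300,000 + 15,000,000×33.7 = 601,800,000; volume = 14,800,000 + 15,000,000 = 29,800,000 m³
S = 601,800,000 / 29,800,000 = 20.1946 ppt

20.19 ppt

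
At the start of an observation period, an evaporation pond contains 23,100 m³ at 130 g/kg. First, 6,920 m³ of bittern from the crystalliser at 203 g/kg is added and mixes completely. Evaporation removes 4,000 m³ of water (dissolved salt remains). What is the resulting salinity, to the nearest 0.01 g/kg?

After mixing: salt = 23,100×130 + 6,920×203 = 4,407,760; volume = 30,020 m³
After evaporation: salt unchanged = 4,407,760; volume = 30,020 − 4,000 = 26,020 m³
S = 4,407,760 / 26,020 = 169.3989 g/kg

169.40 g/kg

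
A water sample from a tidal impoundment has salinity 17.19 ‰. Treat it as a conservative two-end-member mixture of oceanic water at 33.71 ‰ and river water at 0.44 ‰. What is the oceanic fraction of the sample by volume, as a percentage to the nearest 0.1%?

Let g be the oceanic fraction. Salt balance per unit volume:
g×33.71 + (1−g)×0.44 = 17.19
g = (17.19 − 0.44) / (33.71 − 0.44) = 16.75/33.27 = 0.5035

50.3%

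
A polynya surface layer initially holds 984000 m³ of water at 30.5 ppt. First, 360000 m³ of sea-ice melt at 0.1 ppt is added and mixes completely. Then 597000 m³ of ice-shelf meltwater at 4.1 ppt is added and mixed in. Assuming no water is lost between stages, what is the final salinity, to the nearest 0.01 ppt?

Salt balance:
Initial salt = 984,000×30.5 = 30,012,000
After stage 1: salt = 30,012,000 + 360,000×0.1 = 30,048,000; volume = 1,344,000 m³; S = 22.357 ppt
After stage 2: salt = 30,048,000 + 597,000×4.1 = 32,495,700; volume = 1,941,000 m³
S = 32,495,700 / 1,941,000 = 16.7417 ppt

16.74 ppt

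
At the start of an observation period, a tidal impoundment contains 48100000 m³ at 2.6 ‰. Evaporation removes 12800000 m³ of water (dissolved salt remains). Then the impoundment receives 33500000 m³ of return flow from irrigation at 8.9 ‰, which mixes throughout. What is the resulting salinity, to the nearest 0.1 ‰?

6.2 ‰

After evaporation: salt = 48,100,000×2.6 = 125,060,000; volume = 48,100,000 − 12,800,000 = 35,300,000 m³
After mixing: salt = 125,060,000 + 33,500,000×8.9 = 423,210,000; volume = 35,300,000 + 33,500,000 = 68,800,000 m³
S = 423,210,000 / 68,800,000 = 6.1513 ‰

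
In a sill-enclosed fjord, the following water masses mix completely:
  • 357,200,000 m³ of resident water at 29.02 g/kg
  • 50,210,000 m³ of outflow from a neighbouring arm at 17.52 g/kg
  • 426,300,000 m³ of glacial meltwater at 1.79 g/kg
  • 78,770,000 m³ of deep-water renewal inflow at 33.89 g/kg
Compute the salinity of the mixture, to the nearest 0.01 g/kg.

16.09 g/kg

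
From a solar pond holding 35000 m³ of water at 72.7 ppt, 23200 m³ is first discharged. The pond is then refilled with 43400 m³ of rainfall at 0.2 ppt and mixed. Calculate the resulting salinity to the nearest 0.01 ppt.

15.70 ppt

Remaining after removal: 11,800 m³ at 72.7 ppt (salt = 857,860)
After addition: salt = 857,860 + 43,400×0.2 = 866,540; volume = 55,200 m³
S = 866,540 / 55,200 = 15.6982 ppt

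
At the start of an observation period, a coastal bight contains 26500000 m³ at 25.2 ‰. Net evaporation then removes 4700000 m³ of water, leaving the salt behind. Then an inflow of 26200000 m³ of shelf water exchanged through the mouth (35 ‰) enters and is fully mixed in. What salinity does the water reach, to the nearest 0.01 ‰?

After evaporation: salt = 26,500,000×25.2 = 667,800,000; volume = 26,500,000 − 4,700,000 = 21,800,000 m³
After mixing: salt = 667,800,000 + 26,200,000×35 = 1,584,800,000; volume = 21,800,000 + 26,200,000 = 48,000,000 m³
S = 1,584,800,000 / 48,000,000 = 33.0167 ‰

33.02 ‰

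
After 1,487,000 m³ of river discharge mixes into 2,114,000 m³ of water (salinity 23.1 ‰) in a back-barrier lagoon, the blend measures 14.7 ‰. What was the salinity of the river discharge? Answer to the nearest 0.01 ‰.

2.76 ‰

Salt balance: 2,114,000×23.1 + 1,487,000×S = 3,601,000×14.7
48,833,400 + 1,487,000·S = 52,934,700
S = (52,934,700 − 48,833,400) / 1,487,000 = 2.7581 ‰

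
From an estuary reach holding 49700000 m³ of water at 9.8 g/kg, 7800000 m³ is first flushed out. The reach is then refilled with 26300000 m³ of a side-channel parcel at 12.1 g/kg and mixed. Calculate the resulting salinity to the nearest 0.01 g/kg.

10.69 g/kg

Remaining after removal: 41,900,000 m³ at 9.8 g/kg (salt = 410,620,000)
After addition: salt = 410,620,000 + 26,300,000×12.1 = 728,850,000; volume = 68,200,000 m³
S = 728,850,000 / 68,200,000 = 10.687 g/kg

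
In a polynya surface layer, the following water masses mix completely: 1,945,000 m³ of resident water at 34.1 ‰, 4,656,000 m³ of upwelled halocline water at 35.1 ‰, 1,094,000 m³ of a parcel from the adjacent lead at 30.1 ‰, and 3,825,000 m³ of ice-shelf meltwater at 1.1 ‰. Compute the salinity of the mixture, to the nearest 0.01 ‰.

23.17 ‰

Total salt / total volume:
salt = 1,945,000×34.1 + 4,656,000×35.1 + 1,094,000×30.1 + 3,825,000×1.1 = 66,324,500 + 163,425,600 + 32,929,400 + 4,207,500 = 266,887,000
volume = 1,945,000 + 4,656,000 + 1,094,000 + 3,825,000 = 11,520,000 m³
S = 266,887,000 / 11,520,000 = 23.1673 ‰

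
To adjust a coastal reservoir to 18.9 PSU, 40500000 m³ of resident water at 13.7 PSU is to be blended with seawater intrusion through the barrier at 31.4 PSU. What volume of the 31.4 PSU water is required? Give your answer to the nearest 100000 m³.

Salt balance: 40,500,000×13.7 + V×31.4 = (40,500,000+V)×18.9
554,850,000 + 31.4V = 765,450,000 + 18.9V
210,600,000 = 12.5V
V = 16,848,000 m³

16800000 m³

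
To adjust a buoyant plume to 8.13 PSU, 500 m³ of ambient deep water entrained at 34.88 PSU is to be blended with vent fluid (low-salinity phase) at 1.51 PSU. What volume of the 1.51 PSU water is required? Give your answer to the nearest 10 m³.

2020 m³

Salt balance: 500×34.88 + V×1.51 = (500+V)×8.13
17,440 + 1.51V = 4,065 + 8.13V
13,375 = 6.62V
V = 2,020.39 m³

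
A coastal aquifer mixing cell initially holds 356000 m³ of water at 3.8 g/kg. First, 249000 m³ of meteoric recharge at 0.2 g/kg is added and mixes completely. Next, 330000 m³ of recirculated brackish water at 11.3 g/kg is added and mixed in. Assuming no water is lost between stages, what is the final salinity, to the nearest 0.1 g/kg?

5.5 g/kg

By conservation of dissolved salt,
Initial salt = 356,000×3.8 = 1,352,800
After stage 1: salt = 1,352,800 + 249,000×0.2 = 1,402,600; volume = 605,000 m³; S = 2.318 g/kg
After stage 2: salt = 1,402,600 + 330,000×11.3 = 5,131,600; volume = 935,000 m³
S = 5,131,600 / 935,000 = 5.4883 g/kg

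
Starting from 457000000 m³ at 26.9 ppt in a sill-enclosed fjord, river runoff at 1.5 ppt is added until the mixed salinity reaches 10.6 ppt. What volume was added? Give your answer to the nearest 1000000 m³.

819000000 m³

Salt balance: 457,000,000×26.9 + V×1.5 = (457,000,000+V)×10.6
12,293,300,000 + 1.5V = 4,844,200,000 + 10.6V
7,449,100,000 = 9.1V
V = 818,582,417.58 m³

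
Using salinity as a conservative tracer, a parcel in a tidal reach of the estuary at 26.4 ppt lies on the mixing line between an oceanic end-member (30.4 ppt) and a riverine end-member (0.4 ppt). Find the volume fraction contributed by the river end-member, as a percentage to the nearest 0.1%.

13.3%

Let f be the freshwater fraction. Salt balance per unit volume:
f×0.4 + (1−f)×30.4 = 26.4
f = (30.4 − 26.4) / (30.4 − 0.4) = 4/30 = 0.1333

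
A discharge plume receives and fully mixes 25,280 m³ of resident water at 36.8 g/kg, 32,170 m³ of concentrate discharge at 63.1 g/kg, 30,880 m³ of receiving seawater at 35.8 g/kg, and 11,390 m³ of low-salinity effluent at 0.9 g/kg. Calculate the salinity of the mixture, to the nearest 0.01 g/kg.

40.87 g/kg

Total salt / total volume:
salt = 25,280×36.8 + 32,170×63.1 + 30,880×35.8 + 11,390×0.9 = 930,304 + 2,029,927 + 1,105,504 + 10,251 = 4,075,986
volume = 25,280 + 32,170 + 30,880 + 11,390 = 99,720 m³
S = 4,075,986 / 99,720 = 40.8743 g/kg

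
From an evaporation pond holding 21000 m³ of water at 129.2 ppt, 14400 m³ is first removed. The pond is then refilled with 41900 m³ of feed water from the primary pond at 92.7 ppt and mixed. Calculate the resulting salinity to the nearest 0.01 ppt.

Remaining after removal: 6,600 m³ at 129.2 ppt (salt = 852,720)
After addition: salt = 852,720 + 41,900×92.7 = 4,736,850; volume = 48,500 m³
S = 4,736,850 / 48,500 = 97.667 ppt

97.67 ppt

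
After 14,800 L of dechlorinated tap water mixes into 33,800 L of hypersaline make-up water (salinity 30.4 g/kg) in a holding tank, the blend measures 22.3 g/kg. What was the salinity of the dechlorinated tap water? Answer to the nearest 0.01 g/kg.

Salt balance: 33,800×30.4 + 14,800×S = 48,600×22.3
1,027,520 + 14,800·S = 1,083,780
S = (1,083,780 − 1,027,520) / 14,800 = 3.8014 g/kg

3.80 g/kg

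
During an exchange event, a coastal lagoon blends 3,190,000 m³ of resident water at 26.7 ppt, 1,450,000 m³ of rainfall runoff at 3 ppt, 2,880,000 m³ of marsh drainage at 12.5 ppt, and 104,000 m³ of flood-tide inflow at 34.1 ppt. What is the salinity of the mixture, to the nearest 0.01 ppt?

Salt balance:
salt = 3,190,000×26.7 + 1,450,000×3 + 2,880,000×12.5 + 104,000×34.1 = 85,173,000 + 4,350,000 + 36,000,000 + 3,546,400 = 129,069,400
volume = 3,190,000 + 1,450,000 + 2,880,000 + 104,000 = 7,624,000 m³
S = 129,069,400 / 7,624,000 = 16.9294 ppt

16.93 ppt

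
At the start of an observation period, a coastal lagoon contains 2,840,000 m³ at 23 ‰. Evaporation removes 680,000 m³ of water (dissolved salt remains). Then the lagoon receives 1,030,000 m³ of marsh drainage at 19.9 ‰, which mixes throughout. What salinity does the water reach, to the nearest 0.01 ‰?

After evaporation: salt = 2,840,000×23 = 65,320,000; volume = 2,840,000 − 680,000 = 2,160,000 m³
After mixing: salt = 65,320,000 + 1,030,000×19.9 = 85,817,000; volume = 2,160,000 + 1,030,000 = 3,190,000 m³
S = 85,817,000 / 3,190,000 = 26.9019 ‰

26.90 ‰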